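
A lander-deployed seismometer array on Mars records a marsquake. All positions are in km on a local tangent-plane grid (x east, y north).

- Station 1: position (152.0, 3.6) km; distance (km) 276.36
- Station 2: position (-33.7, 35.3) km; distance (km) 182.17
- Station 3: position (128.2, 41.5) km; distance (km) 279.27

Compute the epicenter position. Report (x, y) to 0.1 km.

(-84.3, -139.7)

Circle about each station: (x − 152.0)² + (y − 3.6)² = 276.36²; (x + 33.7)² + (y − 35.3)² = 182.17²; (x − 128.2)² + (y − 41.5)² = 279.27².
Subtracting the Station 1 equation from the Station 2 and Station 3 equations removes the quadratic terms:
-371.4 x + 63.4 y = 22453.76
-47.6 x + 75.8 y = -6576.35
Solving the 2×2 system: x ≈ -84.3, y ≈ -139.7 km.
Check against Station 1 (with the unrounded x, y): √((x − 152.0)²+(y − 3.6)²) = 276.36 ≈ 276.36 km. ✓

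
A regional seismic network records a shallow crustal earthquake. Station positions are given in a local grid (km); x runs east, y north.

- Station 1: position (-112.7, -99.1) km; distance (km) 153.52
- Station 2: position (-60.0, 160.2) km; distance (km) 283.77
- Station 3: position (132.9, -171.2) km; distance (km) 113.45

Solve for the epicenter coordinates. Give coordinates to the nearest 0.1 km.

Circle about each station: (x + 112.7)² + (y + 99.1)² = 153.52²; (x + 60.0)² + (y − 160.2)² = 283.77²; (x − 132.9)² + (y + 171.2)² = 113.45².
Subtracting the Station 1 equation from the Station 2 and Station 3 equations removes the quadratic terms:
105.4 x + 518.6 y = -50215.08
491.2 x − 144.2 y = 35147.24
Solving the 2×2 system: x ≈ 40.7, y ≈ -105.1 km.
Check against Station 1 (with the unrounded x, y): √((x + 112.7)²+(y + 99.1)²) = 153.52 ≈ 153.52 km. ✓

40.7 km east, -105.1 km north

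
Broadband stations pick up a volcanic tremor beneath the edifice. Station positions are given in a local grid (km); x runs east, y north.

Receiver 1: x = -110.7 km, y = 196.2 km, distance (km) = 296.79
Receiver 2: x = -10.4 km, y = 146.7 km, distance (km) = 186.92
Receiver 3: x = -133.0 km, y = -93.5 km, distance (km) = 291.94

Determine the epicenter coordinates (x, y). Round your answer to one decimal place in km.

Circle about each station: (x + 110.7)² + (y − 196.2)² = 296.79²; (x + 10.4)² + (y − 146.7)² = 186.92²; (x + 133.0)² + (y + 93.5)² = 291.94².
Subtracting pairs of circle equations eliminates x²+y² and gives linear equations (the radical axes):
200.6 x − 99.0 y = 24025.34
-44.6 x − 579.4 y = -21462.34
Solving the 2×2 system: x ≈ 133.0, y ≈ 26.8 km.

(133.0, 26.8)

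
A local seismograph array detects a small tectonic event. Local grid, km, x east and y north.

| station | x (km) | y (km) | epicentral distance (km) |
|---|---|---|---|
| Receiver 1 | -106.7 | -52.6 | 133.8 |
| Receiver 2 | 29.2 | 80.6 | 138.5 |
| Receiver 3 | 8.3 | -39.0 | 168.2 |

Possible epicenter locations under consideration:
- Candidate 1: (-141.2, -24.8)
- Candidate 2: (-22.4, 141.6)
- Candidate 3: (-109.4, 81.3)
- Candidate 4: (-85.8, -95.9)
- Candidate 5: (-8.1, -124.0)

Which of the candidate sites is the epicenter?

For each candidate, compare |candidate − station| to the reported distance:
Candidate 1: residuals Receiver 1 89.5, Receiver 2 61.9, Receiver 3 18.0 → max 89.5 km
Candidate 2: residuals Receiver 1 77.9, Receiver 2 58.6, Receiver 3 15.0 → max 77.9 km
Candidate 3: residuals Receiver 1 0.1, Receiver 2 0.1, Receiver 3 0.1 → max 0.1 km
Candidate 4: residuals Receiver 1 85.7, Receiver 2 72.2, Receiver 3 58.2 → max 85.7 km
Candidate 5: residuals Receiver 1 12.1, Receiver 2 69.5, Receiver 3 81.6 → max 81.6 km
Only Candidate 3 has all residuals ≈ 0.

Candidate 3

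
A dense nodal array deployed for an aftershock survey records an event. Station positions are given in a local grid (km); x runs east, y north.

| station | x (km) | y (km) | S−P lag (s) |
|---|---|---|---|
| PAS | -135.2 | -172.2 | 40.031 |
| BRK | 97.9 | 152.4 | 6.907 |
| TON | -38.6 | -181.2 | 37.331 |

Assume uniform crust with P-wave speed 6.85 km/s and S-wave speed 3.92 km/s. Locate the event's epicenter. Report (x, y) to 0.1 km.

Distance from S−P lag: d = Δt · v_P v_S / (v_P − v_S) = Δt · (6.85·3.92)/(6.85−3.92) ≈ 9.1645·Δt.
So d_PAS = 366.86, d_BRK = 63.30, d_TON = 342.12 km.
Circle about each station: (x + 135.2)² + (y + 172.2)² = 366.86²; (x − 97.9)² + (y − 152.4)² = 63.30²; (x + 38.6)² + (y + 181.2)² = 342.12².
Subtracting the PAS equation from the BRK and TON equations removes the quadratic terms:
466.2 x + 649.2 y = 115457.66
193.2 x − 18.0 y = 3931.69
Solving the 2×2 system: x ≈ 34.6, y ≈ 153.0 km.
Check against PAS (with the unrounded x, y): √((x + 135.2)²+(y + 172.2)²) = 366.86 ≈ 366.86 km. ✓

(34.6, 153.0)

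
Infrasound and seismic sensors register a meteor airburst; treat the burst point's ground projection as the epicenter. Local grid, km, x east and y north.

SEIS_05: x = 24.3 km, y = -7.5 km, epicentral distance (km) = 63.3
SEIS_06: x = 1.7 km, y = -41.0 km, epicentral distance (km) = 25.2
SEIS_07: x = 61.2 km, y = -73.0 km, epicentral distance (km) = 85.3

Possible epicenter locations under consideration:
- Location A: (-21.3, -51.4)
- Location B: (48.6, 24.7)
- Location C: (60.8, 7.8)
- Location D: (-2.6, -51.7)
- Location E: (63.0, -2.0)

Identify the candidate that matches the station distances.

Location A

For each candidate, compare |candidate − station| to the reported distance:
Location A: residuals SEIS_05 0.0, SEIS_06 0.0, SEIS_07 0.0 → max 0.0 km
Location B: residuals SEIS_05 23.0, SEIS_06 55.5, SEIS_07 13.2 → max 55.5 km
Location C: residuals SEIS_05 23.7, SEIS_06 51.4, SEIS_07 4.5 → max 51.4 km
Location D: residuals SEIS_05 11.6, SEIS_06 13.7, SEIS_07 18.0 → max 18.0 km
Location E: residuals SEIS_05 24.2, SEIS_06 47.5, SEIS_07 14.3 → max 47.5 km
Only Location A has all residuals ≈ 0.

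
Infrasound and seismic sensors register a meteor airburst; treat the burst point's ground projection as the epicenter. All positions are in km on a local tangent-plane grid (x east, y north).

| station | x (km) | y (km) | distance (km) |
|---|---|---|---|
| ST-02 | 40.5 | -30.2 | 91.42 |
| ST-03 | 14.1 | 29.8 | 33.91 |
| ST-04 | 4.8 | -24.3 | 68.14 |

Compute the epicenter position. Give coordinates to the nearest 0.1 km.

Circle about each station: (x − 40.5)² + (y + 30.2)² = 91.42²; (x − 14.1)² + (y − 29.8)² = 33.91²; (x − 4.8)² + (y + 24.3)² = 68.14².
Subtracting pairs of circle equations eliminates x²+y² and gives linear equations (the radical axes):
-52.8 x + 120.0 y = 5742.29
-71.4 x + 11.8 y = 1775.80
Solving the 2×2 system: x ≈ -18.3, y ≈ 39.8 km.

-18.3 km east, 39.8 km north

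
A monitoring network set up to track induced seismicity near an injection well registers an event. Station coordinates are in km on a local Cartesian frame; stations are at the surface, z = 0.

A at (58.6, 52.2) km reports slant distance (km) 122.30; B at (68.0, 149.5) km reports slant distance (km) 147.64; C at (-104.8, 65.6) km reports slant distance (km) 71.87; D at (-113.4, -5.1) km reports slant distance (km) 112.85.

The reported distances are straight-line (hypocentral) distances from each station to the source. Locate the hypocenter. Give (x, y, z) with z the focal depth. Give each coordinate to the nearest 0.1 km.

Each station gives a sphere (x−x_i)² + (y−y_i)² + z² = d_i² (stations at z=0).
Subtracting the A sphere from B and C: z² cancels, leaving linear equations in x and y:
18.8 x + 194.6 y = 13975.17
-326.8 x + 26.8 y = 18919.59
Solving: x ≈ -51.595, y ≈ 76.799 km (keep extra digits for the depth step; rounded: -51.6, 76.8).
Then from the A sphere: z² = 122.30² − (x − 58.6)² − (y − 52.2)² with x = -51.595, y = 76.799, so z ≈ 47.003 ≈ 47.0 km.
Check against D (with the unrounded solution): distance 112.86 ≈ 112.85 km. ✓

(-51.6, 76.8, 47.0)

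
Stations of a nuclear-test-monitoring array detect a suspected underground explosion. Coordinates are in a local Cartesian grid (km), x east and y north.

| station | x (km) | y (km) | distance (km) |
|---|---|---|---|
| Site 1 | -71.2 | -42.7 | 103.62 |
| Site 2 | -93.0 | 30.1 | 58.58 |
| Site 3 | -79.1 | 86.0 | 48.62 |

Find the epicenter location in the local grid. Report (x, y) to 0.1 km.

Circle about each station: (x + 71.2)² + (y + 42.7)² = 103.62²; (x + 93.0)² + (y − 30.1)² = 58.58²; (x + 79.1)² + (y − 86.0)² = 48.62².
Subtracting pairs of circle equations eliminates x²+y² and gives linear equations (the radical axes):
-43.6 x + 145.6 y = 9967.77
-15.8 x + 257.4 y = 15133.28
Solving the 2×2 system: x ≈ -40.6, y ≈ 56.3 km.
Check against Site 1 (with the unrounded x, y): √((x + 71.2)²+(y + 42.7)²) = 103.62 ≈ 103.62 km. ✓

-40.6 km east, 56.3 km north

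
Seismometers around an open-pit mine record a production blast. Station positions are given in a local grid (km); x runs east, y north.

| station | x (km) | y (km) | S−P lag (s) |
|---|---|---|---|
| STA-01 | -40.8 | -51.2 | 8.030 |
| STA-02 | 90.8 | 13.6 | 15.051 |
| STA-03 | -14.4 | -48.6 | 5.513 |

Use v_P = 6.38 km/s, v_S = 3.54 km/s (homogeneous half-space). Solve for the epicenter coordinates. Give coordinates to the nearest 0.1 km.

16.2 km east, -80.0 km north

Distance from S−P lag: d = Δt · v_P v_S / (v_P − v_S) = Δt · (6.38·3.54)/(6.38−3.54) ≈ 7.9525·Δt.
So d_STA-01 = 63.86, d_STA-02 = 119.69, d_STA-03 = 43.84 km.
Circle about each station: (x + 40.8)² + (y + 51.2)² = 63.86²; (x − 90.8)² + (y − 13.6)² = 119.69²; (x + 14.4)² + (y + 48.6)² = 43.84².
Subtracting pairs of circle equations eliminates x²+y² and gives linear equations (the radical axes):
263.2 x + 129.6 y = -6104.08
52.8 x + 5.2 y = 439.39
Solving the 2×2 system: x ≈ 16.2, y ≈ -80.0 km.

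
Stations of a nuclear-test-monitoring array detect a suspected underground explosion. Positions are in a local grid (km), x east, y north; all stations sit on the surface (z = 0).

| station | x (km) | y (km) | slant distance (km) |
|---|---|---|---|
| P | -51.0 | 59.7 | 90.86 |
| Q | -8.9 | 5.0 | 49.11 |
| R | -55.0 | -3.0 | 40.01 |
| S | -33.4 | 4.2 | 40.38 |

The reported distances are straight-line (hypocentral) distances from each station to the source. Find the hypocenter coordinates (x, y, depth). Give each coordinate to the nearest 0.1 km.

x ≈ -36.1 km, y ≈ -25.8 km, depth ≈ 26.9 km

Each station gives a sphere (x−x_i)² + (y−y_i)² + z² = d_i² (stations at z=0).
Subtracting the P sphere from Q and R: z² cancels, leaving linear equations in x and y:
84.2 x − 109.4 y = -217.13
-8.0 x − 125.4 y = 3523.65
Solving: x ≈ -36.096, y ≈ -25.797 km (keep extra digits for the depth step; rounded: -36.1, -25.8).
Then from the P sphere: z² = 90.86² − (x + 51.0)² − (y − 59.7)² with x = -36.096, y = -25.797, so z ≈ 26.901 ≈ 26.9 km.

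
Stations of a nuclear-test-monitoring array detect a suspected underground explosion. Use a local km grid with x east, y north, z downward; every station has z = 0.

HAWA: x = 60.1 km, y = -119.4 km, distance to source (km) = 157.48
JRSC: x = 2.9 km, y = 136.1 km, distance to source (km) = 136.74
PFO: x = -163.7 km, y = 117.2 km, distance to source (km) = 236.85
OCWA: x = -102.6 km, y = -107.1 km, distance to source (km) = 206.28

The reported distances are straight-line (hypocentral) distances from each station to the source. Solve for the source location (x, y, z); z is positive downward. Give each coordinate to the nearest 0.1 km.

Each station gives a sphere (x−x_i)² + (y−y_i)² + z² = d_i² (stations at z=0).
Subtracting the HAWA sphere from JRSC and PFO: z² cancels, leaving linear equations in x and y:
-114.4 x + 511.0 y = 6765.37
-447.6 x + 473.2 y = -8632.81
Solving: x ≈ 43.604, y ≈ 23.001 km (keep extra digits for the depth step; rounded: 43.6, 23.0).
Then from the HAWA sphere: z² = 157.48² − (x − 60.1)² − (y + 119.4)² with x = 43.604, y = 23.001, so z ≈ 65.190 ≈ 65.2 km.

(43.6, 23.0, 65.2)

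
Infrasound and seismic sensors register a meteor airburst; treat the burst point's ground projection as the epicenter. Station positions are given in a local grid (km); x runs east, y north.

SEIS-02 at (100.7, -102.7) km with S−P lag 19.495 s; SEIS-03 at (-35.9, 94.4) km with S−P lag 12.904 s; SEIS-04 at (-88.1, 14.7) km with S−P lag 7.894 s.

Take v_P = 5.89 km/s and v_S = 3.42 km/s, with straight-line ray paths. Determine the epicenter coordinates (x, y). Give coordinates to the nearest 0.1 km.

Distance from S−P lag: d = Δt · v_P v_S / (v_P − v_S) = Δt · (5.89·3.42)/(5.89−3.42) ≈ 8.1554·Δt.
So d_SEIS-02 = 158.99, d_SEIS-03 = 105.24, d_SEIS-04 = 64.38 km.
Circle about each station: (x − 100.7)² + (y + 102.7)² = 158.99²; (x + 35.9)² + (y − 94.4)² = 105.24²; (x + 88.1)² + (y − 14.7)² = 64.38².
Subtracting the SEIS-02 equation from the SEIS-03 and SEIS-04 equations removes the quadratic terms:
-273.2 x + 394.2 y = 3714.75
-377.6 x + 234.8 y = 8422.96
Solving the 2×2 system: x ≈ -28.9, y ≈ -10.6 km.
Check against SEIS-02 (with the unrounded x, y): √((x − 100.7)²+(y + 102.7)²) = 158.99 ≈ 158.99 km. ✓

x ≈ -28.9 km, y ≈ -10.6 km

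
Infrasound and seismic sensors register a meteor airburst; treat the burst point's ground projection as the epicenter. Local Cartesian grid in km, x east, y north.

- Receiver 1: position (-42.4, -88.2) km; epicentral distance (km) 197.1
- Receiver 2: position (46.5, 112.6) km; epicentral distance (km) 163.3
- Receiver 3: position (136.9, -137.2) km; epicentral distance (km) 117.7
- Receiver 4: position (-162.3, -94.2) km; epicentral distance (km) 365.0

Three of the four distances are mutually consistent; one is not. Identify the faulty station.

Receiver 4

Solve using three stations at a time. Using Receiver 1, Receiver 2, Receiver 3 (subtract circle equations pairwise → linear system) gives (x, y) ≈ (142.4, -19.6).
Distances from that point to each station vs reported:
  Receiver 1: calculated 197.1 vs reported 197.1 → residual 0.0 km
  Receiver 2: calculated 163.3 vs reported 163.3 → residual 0.0 km
  Receiver 3: calculated 117.7 vs reported 117.7 → residual 0.0 km
  Receiver 4: calculated 313.7 vs reported 365.0 → residual 51.3 km
Receiver 1, Receiver 2, Receiver 3 are mutually consistent (residuals ≈ 0); Receiver 4 is off by 51.3 km.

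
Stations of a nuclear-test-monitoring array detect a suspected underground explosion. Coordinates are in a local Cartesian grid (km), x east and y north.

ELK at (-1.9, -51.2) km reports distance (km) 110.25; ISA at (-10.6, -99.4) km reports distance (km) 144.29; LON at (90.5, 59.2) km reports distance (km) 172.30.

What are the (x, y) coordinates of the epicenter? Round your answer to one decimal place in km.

x ≈ -78.9 km, y ≈ 27.7 km

Circle about each station: (x + 1.9)² + (y + 51.2)² = 110.25²; (x + 10.6)² + (y + 99.4)² = 144.29²; (x − 90.5)² + (y − 59.2)² = 172.30².
Subtracting the ELK equation from the ISA and LON equations removes the quadratic terms:
-17.4 x − 96.4 y = -1296.87
184.8 x + 220.8 y = -8462.39
Solving the 2×2 system: x ≈ -78.9, y ≈ 27.7 km.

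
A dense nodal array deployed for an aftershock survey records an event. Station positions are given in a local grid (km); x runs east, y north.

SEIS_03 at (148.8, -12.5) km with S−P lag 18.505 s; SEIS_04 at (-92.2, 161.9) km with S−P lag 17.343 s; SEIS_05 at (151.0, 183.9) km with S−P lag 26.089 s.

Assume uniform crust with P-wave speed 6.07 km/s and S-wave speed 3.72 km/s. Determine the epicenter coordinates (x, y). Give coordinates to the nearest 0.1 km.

x ≈ -27.8 km, y ≈ 8.2 km

Distance from S−P lag: d = Δt · v_P v_S / (v_P − v_S) = Δt · (6.07·3.72)/(6.07−3.72) ≈ 9.6087·Δt.
So d_SEIS_03 = 177.81, d_SEIS_04 = 166.64, d_SEIS_05 = 250.68 km.
Circle about each station: (x − 148.8)² + (y + 12.5)² = 177.81²; (x + 92.2)² + (y − 161.9)² = 166.64²; (x − 151.0)² + (y − 183.9)² = 250.68².
Subtracting pairs of circle equations eliminates x²+y² and gives linear equations (the radical axes):
-482.0 x + 348.8 y = 16262.27
4.4 x + 392.8 y = 3098.45
Solving the 2×2 system: x ≈ -27.8, y ≈ 8.2 km.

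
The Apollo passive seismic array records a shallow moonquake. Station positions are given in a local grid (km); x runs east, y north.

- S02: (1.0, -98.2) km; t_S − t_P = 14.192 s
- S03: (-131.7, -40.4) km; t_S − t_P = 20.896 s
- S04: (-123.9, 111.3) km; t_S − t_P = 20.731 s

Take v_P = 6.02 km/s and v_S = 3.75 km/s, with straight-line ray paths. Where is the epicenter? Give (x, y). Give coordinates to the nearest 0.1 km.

Distance from S−P lag: d = Δt · v_P v_S / (v_P − v_S) = Δt · (6.02·3.75)/(6.02−3.75) ≈ 9.9449·Δt.
So d_S02 = 141.14, d_S03 = 207.81, d_S04 = 206.17 km.
Circle about each station: (x − 1.0)² + (y + 98.2)² = 141.14²; (x + 131.7)² + (y + 40.4)² = 207.81²; (x + 123.9)² + (y − 111.3)² = 206.17².
Subtracting pairs of circle equations eliminates x²+y² and gives linear equations (the radical axes):
-265.4 x + 115.6 y = -13931.69
-249.8 x + 419.0 y = -4490.91
Solving the 2×2 system: x ≈ 64.6, y ≈ 27.8 km.

64.6 km east, 27.8 km north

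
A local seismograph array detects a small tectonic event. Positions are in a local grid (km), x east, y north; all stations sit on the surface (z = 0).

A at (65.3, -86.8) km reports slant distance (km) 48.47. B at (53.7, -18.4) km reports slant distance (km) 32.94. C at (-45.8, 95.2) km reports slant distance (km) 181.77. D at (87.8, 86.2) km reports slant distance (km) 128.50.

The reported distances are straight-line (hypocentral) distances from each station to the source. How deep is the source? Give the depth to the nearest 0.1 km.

depth ≈ 12.9 km

Each station gives a sphere (x−x_i)² + (y−y_i)² + z² = d_i² (stations at z=0).
Subtracting the A sphere from B and C: z² cancels, leaving linear equations in x and y:
-23.2 x + 136.8 y = -7311.78
-222.2 x + 364.0 y = -31328.64
Solving: x ≈ 73.991, y ≈ -40.900 km (keep extra digits for the depth step; rounded: 74.0, -40.9).
Then from the A sphere: z² = 48.47² − (x − 65.3)² − (y + 86.8)² with x = 73.991, y = -40.900, so z ≈ 12.923 ≈ 12.9 km.
Check against D (with the unrounded solution): distance 128.50 ≈ 128.50 km. ✓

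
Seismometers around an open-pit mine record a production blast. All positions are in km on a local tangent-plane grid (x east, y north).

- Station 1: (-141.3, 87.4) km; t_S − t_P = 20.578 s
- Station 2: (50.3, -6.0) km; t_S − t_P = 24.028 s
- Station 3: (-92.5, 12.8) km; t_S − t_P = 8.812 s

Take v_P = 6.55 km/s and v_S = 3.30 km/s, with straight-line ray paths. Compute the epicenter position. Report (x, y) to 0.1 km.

(-104.8, -44.5)

Distance from S−P lag: d = Δt · v_P v_S / (v_P − v_S) = Δt · (6.55·3.30)/(6.55−3.30) ≈ 6.6508·Δt.
So d_Station 1 = 136.86, d_Station 2 = 159.80, d_Station 3 = 58.61 km.
Circle about each station: (x + 141.3)² + (y − 87.4)² = 136.86²; (x − 50.3)² + (y + 6.0)² = 159.80²; (x + 92.5)² + (y − 12.8)² = 58.61².
Subtracting pairs of circle equations eliminates x²+y² and gives linear equations (the radical axes):
383.2 x − 186.8 y = -31843.74
97.6 x − 149.2 y = -3588.83
Solving the 2×2 system: x ≈ -104.8, y ≈ -44.5 km.
Check against Station 1 (with the unrounded x, y): √((x + 141.3)²+(y − 87.4)²) = 136.85 ≈ 136.86 km. ✓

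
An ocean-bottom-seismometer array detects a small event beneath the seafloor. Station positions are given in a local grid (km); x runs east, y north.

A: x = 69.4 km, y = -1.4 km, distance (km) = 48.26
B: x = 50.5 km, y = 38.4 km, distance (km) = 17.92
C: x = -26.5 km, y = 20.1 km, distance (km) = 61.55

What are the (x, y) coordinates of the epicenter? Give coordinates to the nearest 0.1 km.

Circle about each station: (x − 69.4)² + (y + 1.4)² = 48.26²; (x − 50.5)² + (y − 38.4)² = 17.92²; (x + 26.5)² + (y − 20.1)² = 61.55².
Subtracting the A equation from the B and C equations removes the quadratic terms:
-37.8 x + 79.6 y = 1214.39
-191.8 x + 43.0 y = -5171.43
Solving the 2×2 system: x ≈ 34.0, y ≈ 31.4 km.
Check against A (with the unrounded x, y): √((x − 69.4)²+(y + 1.4)²) = 48.26 ≈ 48.26 km. ✓

34.0 km east, 31.4 km north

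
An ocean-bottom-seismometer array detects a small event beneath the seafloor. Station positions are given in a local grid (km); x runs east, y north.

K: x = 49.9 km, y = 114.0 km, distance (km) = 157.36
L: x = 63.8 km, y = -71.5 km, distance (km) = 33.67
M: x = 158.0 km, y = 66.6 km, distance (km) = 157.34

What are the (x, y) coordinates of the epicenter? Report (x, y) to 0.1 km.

Circle about each station: (x − 49.9)² + (y − 114.0)² = 157.36²; (x − 63.8)² + (y + 71.5)² = 33.67²; (x − 158.0)² + (y − 66.6)² = 157.34².
Subtracting pairs of circle equations eliminates x²+y² and gives linear equations (the radical axes):
27.8 x − 371.0 y = 17325.18
216.2 x − 94.8 y = 13919.84
Solving the 2×2 system: x ≈ 45.4, y ≈ -43.3 km.

45.4 km east, -43.3 km north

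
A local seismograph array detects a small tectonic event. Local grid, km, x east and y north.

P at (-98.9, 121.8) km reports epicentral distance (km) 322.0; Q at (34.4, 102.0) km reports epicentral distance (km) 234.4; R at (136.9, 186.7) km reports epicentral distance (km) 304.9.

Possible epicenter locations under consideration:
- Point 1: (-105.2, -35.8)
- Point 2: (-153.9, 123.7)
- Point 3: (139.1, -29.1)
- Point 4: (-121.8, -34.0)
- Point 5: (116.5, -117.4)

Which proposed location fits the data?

For each candidate, compare |candidate − station| to the reported distance:
Point 1: residuals P 164.3, Q 38.2, R 23.9 → max 164.3 km
Point 2: residuals P 267.0, Q 44.9, R 7.4 → max 267.0 km
Point 3: residuals P 40.2, Q 66.6, R 89.1 → max 89.1 km
Point 4: residuals P 164.5, Q 27.3, R 35.2 → max 164.5 km
Point 5: residuals P 0.1, Q 0.1, R 0.1 → max 0.1 km
Only Point 5 has all residuals ≈ 0.

Point 5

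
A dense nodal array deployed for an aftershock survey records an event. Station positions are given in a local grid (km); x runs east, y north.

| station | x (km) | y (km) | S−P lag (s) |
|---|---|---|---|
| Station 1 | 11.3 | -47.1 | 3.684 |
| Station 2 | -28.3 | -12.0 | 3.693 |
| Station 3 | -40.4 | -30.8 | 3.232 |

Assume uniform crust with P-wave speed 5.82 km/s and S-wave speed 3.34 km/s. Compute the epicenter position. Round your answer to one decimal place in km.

Distance from S−P lag: d = Δt · v_P v_S / (v_P − v_S) = Δt · (5.82·3.34)/(5.82−3.34) ≈ 7.8382·Δt.
So d_Station 1 = 28.88, d_Station 2 = 28.95, d_Station 3 = 25.33 km.
Circle about each station: (x − 11.3)² + (y + 47.1)² = 28.88²; (x + 28.3)² + (y + 12.0)² = 28.95²; (x + 40.4)² + (y + 30.8)² = 25.33².
Subtracting the Station 1 equation from the Station 2 and Station 3 equations removes the quadratic terms:
-79.2 x + 70.2 y = -1405.26
-103.4 x + 32.6 y = 427.15
Solving the 2×2 system: x ≈ -16.2, y ≈ -38.3 km.

x ≈ -16.2 km, y ≈ -38.3 km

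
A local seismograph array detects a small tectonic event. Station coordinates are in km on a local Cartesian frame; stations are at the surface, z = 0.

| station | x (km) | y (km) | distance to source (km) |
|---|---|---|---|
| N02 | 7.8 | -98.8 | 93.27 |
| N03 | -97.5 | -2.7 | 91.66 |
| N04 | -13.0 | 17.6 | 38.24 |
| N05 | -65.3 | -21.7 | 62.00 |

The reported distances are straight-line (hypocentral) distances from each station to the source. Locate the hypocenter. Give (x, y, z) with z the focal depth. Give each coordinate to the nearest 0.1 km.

Each station gives a sphere (x−x_i)² + (y−y_i)² + z² = d_i² (stations at z=0).
Subtracting the N02 sphere from N03 and N04: z² cancels, leaving linear equations in x and y:
-210.6 x + 192.2 y = -11.00
-41.6 x + 232.8 y = -2106.52
Solving: x ≈ -9.805, y ≈ -10.801 km (keep extra digits for the depth step; rounded: -9.8, -10.8).
Then from the N02 sphere: z² = 93.27² − (x − 7.8)² − (y + 98.8)² with x = -9.805, y = -10.801, so z ≈ 25.407 ≈ 25.4 km.

(-9.8, -10.8, 25.4)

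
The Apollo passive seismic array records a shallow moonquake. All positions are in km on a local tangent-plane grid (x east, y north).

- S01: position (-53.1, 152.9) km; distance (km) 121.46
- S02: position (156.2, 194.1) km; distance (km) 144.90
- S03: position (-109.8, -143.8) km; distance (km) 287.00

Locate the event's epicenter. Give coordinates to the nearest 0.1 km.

Circle about each station: (x + 53.1)² + (y − 152.9)² = 121.46²; (x − 156.2)² + (y − 194.1)² = 144.90²; (x + 109.8)² + (y + 143.8)² = 287.00².
Subtracting pairs of circle equations eliminates x²+y² and gives linear equations (the radical axes):
418.6 x + 82.4 y = 29631.75
-113.4 x − 593.4 y = -61080.01
Solving the 2×2 system: x ≈ 52.5, y ≈ 92.9 km.

(52.5, 92.9)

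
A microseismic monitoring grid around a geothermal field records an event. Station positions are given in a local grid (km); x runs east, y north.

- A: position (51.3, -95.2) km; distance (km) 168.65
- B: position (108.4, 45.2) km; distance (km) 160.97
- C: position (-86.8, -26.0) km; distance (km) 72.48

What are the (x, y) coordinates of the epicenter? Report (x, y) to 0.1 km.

Circle about each station: (x − 51.3)² + (y + 95.2)² = 168.65²; (x − 108.4)² + (y − 45.2)² = 160.97²; (x + 86.8)² + (y + 26.0)² = 72.48².
Subtracting the A equation from the B and C equations removes the quadratic terms:
114.2 x + 280.8 y = 4630.35
-276.2 x + 138.4 y = 19704.98
Solving the 2×2 system: x ≈ -52.4, y ≈ 37.8 km.

-52.4 km east, 37.8 km north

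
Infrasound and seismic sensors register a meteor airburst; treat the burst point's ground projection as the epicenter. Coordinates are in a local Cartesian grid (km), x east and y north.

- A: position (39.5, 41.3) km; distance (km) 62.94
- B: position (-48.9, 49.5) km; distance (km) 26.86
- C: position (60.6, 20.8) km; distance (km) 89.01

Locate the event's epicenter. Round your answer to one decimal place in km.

-22.3 km east, 53.2 km north

Circle about each station: (x − 39.5)² + (y − 41.3)² = 62.94²; (x + 48.9)² + (y − 49.5)² = 26.86²; (x − 60.6)² + (y − 20.8)² = 89.01².
Subtracting the A equation from the B and C equations removes the quadratic terms:
-176.8 x + 16.4 y = 4815.50
42.2 x − 41.0 y = -3122.28
Solving the 2×2 system: x ≈ -22.3, y ≈ 53.2 km.
Check against A (with the unrounded x, y): √((x − 39.5)²+(y − 41.3)²) = 62.94 ≈ 62.94 km. ✓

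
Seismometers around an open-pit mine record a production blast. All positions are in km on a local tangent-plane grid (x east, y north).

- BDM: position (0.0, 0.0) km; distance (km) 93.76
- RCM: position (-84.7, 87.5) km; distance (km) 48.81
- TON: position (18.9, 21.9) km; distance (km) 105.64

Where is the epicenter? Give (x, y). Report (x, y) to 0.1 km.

Circle about each station: x² + y² = 93.76²; (x + 84.7)² + (y − 87.5)² = 48.81²; (x − 18.9)² + (y − 21.9)² = 105.64².
Subtracting pairs of circle equations eliminates x²+y² and gives linear equations (the radical axes):
-169.4 x + 175.0 y = 21238.86
37.8 x + 43.8 y = -1532.05
Solving the 2×2 system: x ≈ -85.4, y ≈ 38.7 km.

-85.4 km east, 38.7 km north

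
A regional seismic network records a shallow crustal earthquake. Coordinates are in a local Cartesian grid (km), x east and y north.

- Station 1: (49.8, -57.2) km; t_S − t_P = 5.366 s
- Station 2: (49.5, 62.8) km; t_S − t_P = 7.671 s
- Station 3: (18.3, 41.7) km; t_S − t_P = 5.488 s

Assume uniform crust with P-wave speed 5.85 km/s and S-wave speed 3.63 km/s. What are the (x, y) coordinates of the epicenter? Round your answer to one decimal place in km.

33.0 km east, -8.7 km north

Distance from S−P lag: d = Δt · v_P v_S / (v_P − v_S) = Δt · (5.85·3.63)/(5.85−3.63) ≈ 9.5655·Δt.
So d_Station 1 = 51.33, d_Station 2 = 73.38, d_Station 3 = 52.50 km.
Circle about each station: (x − 49.8)² + (y + 57.2)² = 51.33²; (x − 49.5)² + (y − 62.8)² = 73.38²; (x − 18.3)² + (y − 41.7)² = 52.50².
Subtracting pairs of circle equations eliminates x²+y² and gives linear equations (the radical axes):
-0.6 x + 240.0 y = -2107.65
-63.0 x + 197.8 y = -3799.58
Solving the 2×2 system: x ≈ 33.0, y ≈ -8.7 km.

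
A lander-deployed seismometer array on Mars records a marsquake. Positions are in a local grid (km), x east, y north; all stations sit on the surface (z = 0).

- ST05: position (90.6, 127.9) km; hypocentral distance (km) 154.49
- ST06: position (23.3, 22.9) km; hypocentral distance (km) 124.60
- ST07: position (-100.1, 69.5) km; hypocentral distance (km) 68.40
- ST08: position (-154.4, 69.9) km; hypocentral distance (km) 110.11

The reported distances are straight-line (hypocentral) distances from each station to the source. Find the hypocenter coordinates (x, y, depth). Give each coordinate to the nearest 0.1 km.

Each station gives a sphere (x−x_i)² + (y−y_i)² + z² = d_i² (stations at z=0).
Subtracting the ST05 sphere from ST06 and ST07: z² cancels, leaving linear equations in x and y:
-134.6 x − 210.0 y = -15157.47
-381.4 x − 116.8 y = 9472.09
Solving: x ≈ -58.403, y ≈ 109.612 km (keep extra digits for the depth step; rounded: -58.4, 109.6).
Then from the ST05 sphere: z² = 154.49² − (x − 90.6)² − (y − 127.9)² with x = -58.403, y = 109.612, so z ≈ 36.480 ≈ 36.5 km.

x ≈ -58.4 km, y ≈ 109.6 km, depth ≈ 36.5 km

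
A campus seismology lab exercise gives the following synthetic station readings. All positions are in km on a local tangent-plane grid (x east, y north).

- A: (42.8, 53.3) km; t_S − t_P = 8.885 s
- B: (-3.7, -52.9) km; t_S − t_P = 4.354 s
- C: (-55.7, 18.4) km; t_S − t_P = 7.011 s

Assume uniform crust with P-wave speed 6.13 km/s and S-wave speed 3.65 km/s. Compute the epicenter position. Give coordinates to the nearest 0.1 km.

Distance from S−P lag: d = Δt · v_P v_S / (v_P − v_S) = Δt · (6.13·3.65)/(6.13−3.65) ≈ 9.0220·Δt.
So d_A = 80.16, d_B = 39.28, d_C = 63.25 km.
Circle about each station: (x − 42.8)² + (y − 53.3)² = 80.16²; (x + 3.7)² + (y + 52.9)² = 39.28²; (x + 55.7)² + (y − 18.4)² = 63.25².
Subtracting pairs of circle equations eliminates x²+y² and gives linear equations (the radical axes):
-93.0 x − 212.4 y = 3022.08
-197.0 x − 69.8 y = 1193.38
Solving the 2×2 system: x ≈ -1.2, y ≈ -13.7 km.
Check against A (with the unrounded x, y): √((x − 42.8)²+(y − 53.3)²) = 80.16 ≈ 80.16 km. ✓

-1.2 km east, -13.7 km north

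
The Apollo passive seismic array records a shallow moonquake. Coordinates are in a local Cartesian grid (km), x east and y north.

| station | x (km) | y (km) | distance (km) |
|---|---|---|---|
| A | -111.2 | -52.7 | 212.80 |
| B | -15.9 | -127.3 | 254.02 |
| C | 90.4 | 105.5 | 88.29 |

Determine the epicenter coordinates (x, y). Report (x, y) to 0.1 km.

Circle about each station: (x + 111.2)² + (y + 52.7)² = 212.80²; (x + 15.9)² + (y + 127.3)² = 254.02²; (x − 90.4)² + (y − 105.5)² = 88.29².
Subtracting the A equation from the B and C equations removes the quadratic terms:
190.6 x − 149.2 y = -17926.95
403.2 x + 316.4 y = 41648.40
Solving the 2×2 system: x ≈ 4.5, y ≈ 125.9 km.

(4.5, 125.9)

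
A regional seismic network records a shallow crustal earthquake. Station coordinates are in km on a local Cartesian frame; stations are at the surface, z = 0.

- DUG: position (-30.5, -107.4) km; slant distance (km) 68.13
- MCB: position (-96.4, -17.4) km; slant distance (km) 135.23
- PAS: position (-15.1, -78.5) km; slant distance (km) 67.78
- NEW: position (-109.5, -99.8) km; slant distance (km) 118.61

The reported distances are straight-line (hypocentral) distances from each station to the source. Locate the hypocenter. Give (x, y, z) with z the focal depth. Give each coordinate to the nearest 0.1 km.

Each station gives a sphere (x−x_i)² + (y−y_i)² + z² = d_i² (stations at z=0).
Subtracting the DUG sphere from MCB and PAS: z² cancels, leaving linear equations in x and y:
-131.8 x + 180.0 y = -16514.75
30.8 x + 57.8 y = -6027.18
Solving: x ≈ -9.903, y ≈ -99.000 km (keep extra digits for the depth step; rounded: -9.9, -99.0).
Then from the DUG sphere: z² = 68.13² − (x + 30.5)² − (y + 107.4)² with x = -9.903, y = -99.000, so z ≈ 64.396 ≈ 64.4 km.

(-9.9, -99.0, 64.4)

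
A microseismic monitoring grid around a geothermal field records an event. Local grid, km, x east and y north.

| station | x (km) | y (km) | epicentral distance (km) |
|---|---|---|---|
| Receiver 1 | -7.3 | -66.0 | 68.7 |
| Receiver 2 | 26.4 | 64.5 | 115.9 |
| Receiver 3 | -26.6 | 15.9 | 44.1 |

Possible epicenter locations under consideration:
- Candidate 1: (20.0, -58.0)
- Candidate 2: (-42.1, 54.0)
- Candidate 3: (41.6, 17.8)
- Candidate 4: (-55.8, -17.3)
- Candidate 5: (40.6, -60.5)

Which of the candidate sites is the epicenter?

Candidate 4

For each candidate, compare |candidate − station| to the reported distance:
Candidate 1: residuals Receiver 1 40.3, Receiver 2 6.8, Receiver 3 43.3 → max 43.3 km
Candidate 2: residuals Receiver 1 56.2, Receiver 2 46.6, Receiver 3 3.0 → max 56.2 km
Candidate 3: residuals Receiver 1 28.3, Receiver 2 66.8, Receiver 3 24.1 → max 66.8 km
Candidate 4: residuals Receiver 1 0.0, Receiver 2 0.1, Receiver 3 0.1 → max 0.1 km
Candidate 5: residuals Receiver 1 20.5, Receiver 2 9.9, Receiver 3 57.6 → max 57.6 km
Only Candidate 4 has all residuals ≈ 0.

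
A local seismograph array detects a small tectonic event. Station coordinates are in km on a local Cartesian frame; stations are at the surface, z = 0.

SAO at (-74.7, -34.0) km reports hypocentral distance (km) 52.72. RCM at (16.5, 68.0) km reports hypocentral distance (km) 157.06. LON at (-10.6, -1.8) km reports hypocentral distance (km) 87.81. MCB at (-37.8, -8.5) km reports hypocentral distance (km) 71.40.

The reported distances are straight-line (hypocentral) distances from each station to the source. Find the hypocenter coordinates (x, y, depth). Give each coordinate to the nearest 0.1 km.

Each station gives a sphere (x−x_i)² + (y−y_i)² + z² = d_i² (stations at z=0).
Subtracting the SAO sphere from RCM and LON: z² cancels, leaving linear equations in x and y:
182.4 x + 204.0 y = -23728.29
128.2 x + 64.4 y = -11551.69
Solving: x ≈ -57.506, y ≈ -64.898 km (keep extra digits for the depth step; rounded: -57.5, -64.9).
Then from the SAO sphere: z² = 52.72² − (x + 74.7)² − (y + 34.0)² with x = -57.506, y = -64.898, so z ≈ 39.103 ≈ 39.1 km.

x ≈ -57.5 km, y ≈ -64.9 km, depth ≈ 39.1 km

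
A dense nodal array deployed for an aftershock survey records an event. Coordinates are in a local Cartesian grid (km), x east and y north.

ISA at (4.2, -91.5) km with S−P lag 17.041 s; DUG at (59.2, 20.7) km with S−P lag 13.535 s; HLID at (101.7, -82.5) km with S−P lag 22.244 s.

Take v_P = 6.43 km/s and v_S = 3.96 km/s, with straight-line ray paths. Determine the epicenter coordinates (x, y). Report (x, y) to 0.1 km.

Distance from S−P lag: d = Δt · v_P v_S / (v_P − v_S) = Δt · (6.43·3.96)/(6.43−3.96) ≈ 10.3088·Δt.
So d_ISA = 175.67, d_DUG = 139.53, d_HLID = 229.31 km.
Circle about each station: (x − 4.2)² + (y + 91.5)² = 175.67²; (x − 59.2)² + (y − 20.7)² = 139.53²; (x − 101.7)² + (y + 82.5)² = 229.31².
Subtracting pairs of circle equations eliminates x²+y² and gives linear equations (the radical axes):
110.0 x + 224.4 y = 6934.57
195.0 x + 18.0 y = -12963.88
Solving the 2×2 system: x ≈ -72.6, y ≈ 66.5 km.

(-72.6, 66.5)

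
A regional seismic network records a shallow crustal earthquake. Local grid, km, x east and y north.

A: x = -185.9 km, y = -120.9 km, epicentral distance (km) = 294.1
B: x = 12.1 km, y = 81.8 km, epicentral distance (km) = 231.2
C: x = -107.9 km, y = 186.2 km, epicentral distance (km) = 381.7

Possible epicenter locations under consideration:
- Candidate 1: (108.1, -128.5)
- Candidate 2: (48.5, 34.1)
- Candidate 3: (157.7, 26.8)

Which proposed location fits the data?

Candidate 1

For each candidate, compare |candidate − station| to the reported distance:
Candidate 1: residuals A 0.0, B 0.0, C 0.0 → max 0.0 km
Candidate 2: residuals A 13.1, B 171.2, C 163.5 → max 171.2 km
Candidate 3: residuals A 79.9, B 75.6, C 71.9 → max 79.9 km
Only Candidate 1 has all residuals ≈ 0.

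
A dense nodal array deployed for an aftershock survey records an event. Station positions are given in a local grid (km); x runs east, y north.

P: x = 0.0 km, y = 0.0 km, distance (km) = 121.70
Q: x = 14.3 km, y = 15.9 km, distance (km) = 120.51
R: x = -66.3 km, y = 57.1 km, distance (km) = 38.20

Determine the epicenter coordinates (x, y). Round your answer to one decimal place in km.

Circle about each station: x² + y² = 121.70²; (x − 14.3)² + (y − 15.9)² = 120.51²; (x + 66.3)² + (y − 57.1)² = 38.20².
Subtracting the P equation from the Q and R equations removes the quadratic terms:
28.6 x + 31.8 y = 745.53
-132.6 x + 114.2 y = 21007.75
Solving the 2×2 system: x ≈ -77.9, y ≈ 93.5 km.
Check against P (with the unrounded x, y): √(x²+y²) = 121.70 ≈ 121.70 km. ✓

(-77.9, 93.5)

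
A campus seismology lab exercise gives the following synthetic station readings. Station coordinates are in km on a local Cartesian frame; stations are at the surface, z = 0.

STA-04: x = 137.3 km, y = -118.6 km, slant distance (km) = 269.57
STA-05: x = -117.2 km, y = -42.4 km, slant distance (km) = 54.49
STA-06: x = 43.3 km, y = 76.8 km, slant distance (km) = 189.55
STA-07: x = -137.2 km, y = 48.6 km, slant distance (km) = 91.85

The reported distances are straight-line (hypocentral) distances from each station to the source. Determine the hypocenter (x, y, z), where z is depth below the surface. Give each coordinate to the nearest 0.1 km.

Each station gives a sphere (x−x_i)² + (y−y_i)² + z² = d_i² (stations at z=0).
Subtracting the STA-04 sphere from STA-05 and STA-06: z² cancels, leaving linear equations in x and y:
-509.0 x + 152.4 y = 52315.17
-188.0 x + 390.8 y = 11594.66
Solving: x ≈ -109.697, y ≈ -23.102 km (keep extra digits for the depth step; rounded: -109.7, -23.1).
Then from the STA-04 sphere: z² = 269.57² − (x − 137.3)² − (y + 118.6)² with x = -109.697, y = -23.102, so z ≈ 50.404 ≈ 50.4 km.
Check against STA-07 (with the unrounded solution): distance 91.86 ≈ 91.85 km. ✓

x ≈ -109.7 km, y ≈ -23.1 km, depth ≈ 50.4 km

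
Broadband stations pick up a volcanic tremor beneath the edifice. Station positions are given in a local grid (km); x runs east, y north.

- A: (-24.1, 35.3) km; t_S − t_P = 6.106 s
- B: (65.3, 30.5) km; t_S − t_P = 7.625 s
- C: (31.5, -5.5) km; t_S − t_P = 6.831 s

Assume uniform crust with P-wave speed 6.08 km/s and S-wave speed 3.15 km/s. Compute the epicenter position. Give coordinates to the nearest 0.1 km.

Distance from S−P lag: d = Δt · v_P v_S / (v_P − v_S) = Δt · (6.08·3.15)/(6.08−3.15) ≈ 6.5365·Δt.
So d_A = 39.91, d_B = 49.84, d_C = 44.65 km.
Circle about each station: (x + 24.1)² + (y − 35.3)² = 39.91²; (x − 65.3)² + (y − 30.5)² = 49.84²; (x − 31.5)² + (y + 5.5)² = 44.65².
Subtracting the A equation from the B and C equations removes the quadratic terms:
178.8 x − 9.6 y = 2476.22
111.2 x − 81.6 y = -1205.21
Solving the 2×2 system: x ≈ 15.8, y ≈ 36.3 km.

(15.8, 36.3)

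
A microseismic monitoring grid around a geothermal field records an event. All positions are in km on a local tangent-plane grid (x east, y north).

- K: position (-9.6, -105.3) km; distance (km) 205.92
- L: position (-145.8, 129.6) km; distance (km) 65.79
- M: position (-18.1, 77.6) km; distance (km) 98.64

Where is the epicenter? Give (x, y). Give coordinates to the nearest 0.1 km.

(-116.5, 70.7)

Circle about each station: (x + 9.6)² + (y + 105.3)² = 205.92²; (x + 145.8)² + (y − 129.6)² = 65.79²; (x + 18.1)² + (y − 77.6)² = 98.64².
Subtracting pairs of circle equations eliminates x²+y² and gives linear equations (the radical axes):
-272.4 x + 469.8 y = 64948.27
-17.0 x + 365.8 y = 27842.32
Solving the 2×2 system: x ≈ -116.5, y ≈ 70.7 km.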